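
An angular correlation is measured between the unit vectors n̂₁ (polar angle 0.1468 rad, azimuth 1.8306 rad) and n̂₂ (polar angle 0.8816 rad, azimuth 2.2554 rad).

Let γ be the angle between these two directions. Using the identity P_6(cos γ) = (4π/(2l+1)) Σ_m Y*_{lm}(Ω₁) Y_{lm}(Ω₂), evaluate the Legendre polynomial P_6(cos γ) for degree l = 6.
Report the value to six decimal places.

-0.227320

Summing Y*_{l m}(θ₁,φ₁)·Y_{l m}(θ₂,φ₂) over m ∈ [−6, 6]; prefactor 4π/(2·6+1) = 0.966644:
  m=-6: (-0.000000, -0.000005) × (0.058035, -0.083968) = (-0.000000, -0.000000)  (running Σ = (-0.000000, -0.000000))
  m=-5: (-0.000107, 0.000030) × (0.080916, 0.279890) = (-0.000017, -0.000027)  (running Σ = (-0.000017, -0.000028))
  m=-4: (0.000808, 0.001375) × (-0.401451, -0.171236) = (-0.000089, -0.000690)  (running Σ = (-0.000107, -0.000718))
  m=-3: (0.011006, -0.011139) × (0.244219, -0.128080) = (0.001261, -0.004130)  (running Σ = (0.001155, -0.004848))
  m=-2: (-0.090660, -0.051861) × (0.034277, -0.167724) = (-0.011806, 0.013428)  (running Σ = (-0.010651, 0.008580))
  m=-1: (-0.110948, 0.417393) × (0.221852, 0.271776) = (-0.138051, 0.062446)  (running Σ = (-0.148702, 0.071027))
  m=0: (0.799464, -0.000000) × (0.077853, 0.000000) = (0.062241, 0.000000)  (running Σ = (-0.086462, 0.071027))
  m=1: (0.110948, 0.417393) × (-0.221852, 0.271776) = (-0.138051, -0.062446)  (running Σ = (-0.224513, 0.008580))
  m=2: (-0.090660, 0.051861) × (0.034277, 0.167724) = (-0.011806, -0.013428)  (running Σ = (-0.236319, -0.004848))
  m=3: (-0.011006, -0.011139) × (-0.244219, -0.128080) = (0.001261, 0.004130)  (running Σ = (-0.235058, -0.000718))
  m=4: (0.000808, -0.001375) × (-0.401451, 0.171236) = (-0.000089, 0.000690)  (running Σ = (-0.235147, -0.000028))
  m=5: (0.000107, 0.000030) × (-0.080916, 0.279890) = (-0.000017, 0.000027)  (running Σ = (-0.235164, -0.000000))
  m=6: (-0.000000, 0.000005) × (0.058035, 0.083968) = (-0.000000, 0.000000)  (running Σ = (-0.235164, 0.000000))
Total Σ_m = (-0.235164, 0.000000). Multiply by 0.966644: (-0.227320, 0.000000). P_6(cos γ) = -0.227320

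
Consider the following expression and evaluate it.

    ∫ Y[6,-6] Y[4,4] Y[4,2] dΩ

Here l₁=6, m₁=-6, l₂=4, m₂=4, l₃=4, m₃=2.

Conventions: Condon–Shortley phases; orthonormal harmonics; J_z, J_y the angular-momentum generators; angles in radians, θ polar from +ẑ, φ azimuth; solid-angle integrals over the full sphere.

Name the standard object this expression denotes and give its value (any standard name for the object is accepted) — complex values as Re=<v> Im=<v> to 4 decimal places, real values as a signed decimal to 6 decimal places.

Gaunt coefficient, -0.163436

This is a Gaunt coefficient — the integral of a triple product of spherical harmonics over the sphere.
m-sum 0 ✓  L=14 even ✓  2≤4≤10 ✓
Π(2lᵢ+1) = 13×9×9 = 1053
triangle coeff Δ(6,4,4) = 1/1261260
Σ_t [2,4]: t=2:+1/4608 t=3:−1/1296 t=4:+1/4608 = -7/20736
(3j)²=20/1287 [(6 4 4; 0 0 0)], sign=-1
Σ_t [6,6]: t=6:+1/1036800 = 1/1036800
(3j)²=4/195 [(6 4 4; -6 4 2)], sign=+1
⇒ 4πI² = 48/143
I = (-1)√(48/143/(4π)) = -0.16343598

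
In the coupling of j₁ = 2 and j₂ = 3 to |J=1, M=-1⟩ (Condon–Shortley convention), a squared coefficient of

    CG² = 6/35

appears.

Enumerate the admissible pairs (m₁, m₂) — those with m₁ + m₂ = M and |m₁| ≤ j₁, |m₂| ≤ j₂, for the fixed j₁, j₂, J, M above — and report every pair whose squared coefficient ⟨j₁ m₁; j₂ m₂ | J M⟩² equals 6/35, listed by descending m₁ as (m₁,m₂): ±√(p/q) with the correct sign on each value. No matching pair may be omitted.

Admissible pairs with m₁+m₂ = M = -1: (-2,1), (-1,0), (0,-1), (1,-2), (2,-3)
  (m₁,m₂)=(2,-3): CG² = 3/7, CG = +√(3/7)
  (m₁,m₂)=(1,-2): CG² = 2/7, CG = −√(2/7)
  (m₁,m₂)=(0,-1): CG² = 6/35, CG = +√(6/35)   ← matches the target
  (m₁,m₂)=(-1,0): CG² = 3/35, CG = −√(3/35)
  (m₁,m₂)=(-2,1): CG² = 1/35, CG = +√(1/35)
Pairs with CG² = 6/35: (0,-1): +√(6/35)

(0,-1): +√(6/35)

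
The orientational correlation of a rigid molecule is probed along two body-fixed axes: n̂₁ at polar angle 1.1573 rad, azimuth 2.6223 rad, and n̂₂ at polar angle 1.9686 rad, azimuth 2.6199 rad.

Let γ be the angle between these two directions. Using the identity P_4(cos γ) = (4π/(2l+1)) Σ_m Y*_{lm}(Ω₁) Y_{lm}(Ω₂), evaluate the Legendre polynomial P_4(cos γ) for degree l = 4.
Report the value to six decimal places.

-0.419500

Expand P_4 via completeness: Σ_{m} conj(Y_{4,m}) at Ω₁ times Y_{4,m} at Ω₂ —
  m=-4: Y*=-0.150921-0.272122i  Y=-0.157721+0.278056i  product +0.099469+0.000955i
  m=-3: Y*=-0.004989+0.386161i  Y=+0.002173+0.379934i  product -0.146727-0.001056i
  m=-2: Y*=+0.018530-0.031466i  Y=+0.007229+0.012412i  product +0.000525+0.000003i
  m=-1: Y*=+0.282575-0.161527i  Y=-0.285569-0.164148i  product -0.107209-0.000257i
  m=+0: Y*=-0.098514-0.000000i  Y=-0.075526+0.000000i  product +0.007440+0.000000i
  m=+1: Y*=-0.282575-0.161527i  Y=+0.285569-0.164148i  product -0.107209+0.000257i
  m=+2: Y*=+0.018530+0.031466i  Y=+0.007229-0.012412i  product +0.000525-0.000003i
  m=+3: Y*=+0.004989+0.386161i  Y=-0.002173+0.379934i  product -0.146727+0.001056i
  m=+4: Y*=-0.150921+0.272122i  Y=-0.157721-0.278056i  product +0.099469-0.000955i
Total Σ_m = -0.300445+0.000000i. Multiply by 1.396263: -0.419500+0.000000i. P_4(cos γ) = -0.419500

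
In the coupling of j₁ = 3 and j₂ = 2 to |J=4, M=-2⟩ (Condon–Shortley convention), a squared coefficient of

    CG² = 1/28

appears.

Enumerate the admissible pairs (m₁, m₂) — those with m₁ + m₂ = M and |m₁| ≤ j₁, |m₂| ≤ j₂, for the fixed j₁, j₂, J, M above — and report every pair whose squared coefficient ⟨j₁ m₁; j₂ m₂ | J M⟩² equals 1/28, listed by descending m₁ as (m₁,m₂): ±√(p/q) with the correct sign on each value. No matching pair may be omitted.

(-1,-1): +√(1/28)

Admissible pairs with m₁+m₂ = M = -2: (-3,1), (-2,0), (-1,-1), (0,-2)
  (m₁,m₂)=(0,-2): CG² = 3/7, CG = +√(3/7)
  (m₁,m₂)=(-1,-1): CG² = 1/28, CG = +√(1/28)   ← matches the target
  (m₁,m₂)=(-2,0): CG² = 12/35, CG = −√(12/35)
  (m₁,m₂)=(-3,1): CG² = 27/140, CG = −√(27/140)
Pairs with CG² = 1/28: (-1,-1): +√(1/28)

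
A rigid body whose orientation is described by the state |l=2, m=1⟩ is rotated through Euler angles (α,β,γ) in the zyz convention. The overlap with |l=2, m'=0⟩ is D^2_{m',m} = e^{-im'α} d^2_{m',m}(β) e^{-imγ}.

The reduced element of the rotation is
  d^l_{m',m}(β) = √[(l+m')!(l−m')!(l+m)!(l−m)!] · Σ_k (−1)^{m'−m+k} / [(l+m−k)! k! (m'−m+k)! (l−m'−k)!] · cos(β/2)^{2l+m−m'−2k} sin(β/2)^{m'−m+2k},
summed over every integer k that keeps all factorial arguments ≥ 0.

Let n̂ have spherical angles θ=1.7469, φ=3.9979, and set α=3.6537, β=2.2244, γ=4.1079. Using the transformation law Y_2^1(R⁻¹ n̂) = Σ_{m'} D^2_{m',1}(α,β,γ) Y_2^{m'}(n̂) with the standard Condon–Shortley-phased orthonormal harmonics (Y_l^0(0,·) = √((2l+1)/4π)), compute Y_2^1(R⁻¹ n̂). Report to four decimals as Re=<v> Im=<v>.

Re=0.0209 Im=0.3501

Need the full column D^2_{m',1} for m'=−2..2 at α=3.6537, β=2.2244, γ=4.1079.
cos(β/2)=0.442690, sin(β/2)=0.896675
d^2_{-2,1}: single k=3 term ⇒ +0.638314;  D = -0.637244-0.036942i
d^2_{-1,1}: k∈[2..3] ⇒ +0.472705 -0.646457 = -0.173752;  D = -0.156136+0.076233i
d^2_{0,1}: k∈[1..2] ⇒ +0.190550 -0.781772 = -0.591222;  D = +0.336016-0.486453i
d^2_{1,1}: k∈[0..1] ⇒ +0.038406 -0.472705 = -0.434299;  D = -0.040064+0.432447i
d^2_{2,1}: single k=0 term ⇒ -0.155584;  D = -0.063402-0.142079i
Y_2^{m'}(θ=1.7469,φ=3.9979) and Σ D·Y over m':
  (-0.6372-0.0369i)·(-0.0529-0.3707i)  (-0.1561+0.0762i)·(+0.0873-0.1007i)  (+0.3360-0.4865i)·(-0.2864+0.0000i)  (-0.0401+0.4324i)·(-0.0873-0.1007i)  (-0.0634-0.1421i)·(-0.0529+0.3707i)
Y_2^1(R⁻¹ n̂) = +0.020902+0.350118i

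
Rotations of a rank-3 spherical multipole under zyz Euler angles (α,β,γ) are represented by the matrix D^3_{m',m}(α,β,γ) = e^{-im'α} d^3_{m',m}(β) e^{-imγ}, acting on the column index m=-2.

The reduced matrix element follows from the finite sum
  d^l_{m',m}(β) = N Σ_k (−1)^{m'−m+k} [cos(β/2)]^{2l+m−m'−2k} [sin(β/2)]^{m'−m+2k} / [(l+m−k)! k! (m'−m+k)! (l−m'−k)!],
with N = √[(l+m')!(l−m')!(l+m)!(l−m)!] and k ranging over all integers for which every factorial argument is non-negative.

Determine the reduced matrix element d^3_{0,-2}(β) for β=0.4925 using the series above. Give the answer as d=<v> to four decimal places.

d=0.2698

d^3_{0,-2}(β=0.4925) via the finite sum:
With c≡cos(β/2)=0.969833 and s≡sin(β/2)=0.243769, N=[6·6·1·120]^{1/2}=65.726707
Admissible k: 0..1 (factorial args all ≥0)
  k=0: (−1)^2·65.7267/(12)·0.9698^4·0.2438^2 = +0.287942
  k=1: (−1)^3·65.7267/(12)·0.9698^2·0.2438^4 = -0.018191
d^3_{0,-2}(0.4925) = +0.287942 -0.018191 = +0.269751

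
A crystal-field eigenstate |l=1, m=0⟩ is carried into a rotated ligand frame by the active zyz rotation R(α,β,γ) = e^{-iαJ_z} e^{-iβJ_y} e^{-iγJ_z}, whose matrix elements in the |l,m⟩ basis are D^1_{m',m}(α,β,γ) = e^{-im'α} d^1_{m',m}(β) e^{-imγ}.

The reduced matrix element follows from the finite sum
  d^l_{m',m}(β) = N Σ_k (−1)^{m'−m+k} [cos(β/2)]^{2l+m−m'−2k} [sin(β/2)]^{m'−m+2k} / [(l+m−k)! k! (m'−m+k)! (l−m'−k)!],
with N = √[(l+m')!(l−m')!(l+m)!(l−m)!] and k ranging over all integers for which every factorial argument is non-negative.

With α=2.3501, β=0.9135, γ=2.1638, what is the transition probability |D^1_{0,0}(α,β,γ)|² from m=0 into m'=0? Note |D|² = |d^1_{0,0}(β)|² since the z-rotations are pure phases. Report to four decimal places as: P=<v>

P=0.3733

Split into d^1_{0,0}(β=0.9135) × two z-phases.
c=cos(0.913500/2)=0.897491, s=sin(0.913500/2)=0.441034; N=√[1·1·1·1]=1.000000
Admissible k: 0..1 (factorial args all ≥0)
  k=0: (−1)^0·1.0000/(1)·0.8975^2·0.4410^0 = +0.805489
  k=1: (−1)^1·1.0000/(1)·0.8975^0·0.4410^2 = -0.194511
d^1_{0,0}(0.9135) = +0.805489 -0.194511 = +0.610979
|D^1_{0,0}|² = |d^1_{0,0}(β)|² = (+0.610979)² = 0.373295 (the z-rotation phases have unit modulus)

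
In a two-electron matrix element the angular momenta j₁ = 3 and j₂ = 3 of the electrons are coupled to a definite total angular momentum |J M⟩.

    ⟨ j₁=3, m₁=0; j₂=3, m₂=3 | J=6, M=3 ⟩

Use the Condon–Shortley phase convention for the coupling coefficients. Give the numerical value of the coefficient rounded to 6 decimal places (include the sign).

+√(1/11) = +0.301511

j₁+j₂−J=0  J+j₁−j₂=6  J−j₁+j₂=6  j₁+j₂+J+1=13
(j₁±m₁, j₂±m₂, J±M) = (3,3,6,0,9,3)
P² = 671846400/11
sum k=0..0:
  [0] +1/25920 = 1/25920
S = 1/25920
C² = P²·S² = 1/11 ; C = +0.301511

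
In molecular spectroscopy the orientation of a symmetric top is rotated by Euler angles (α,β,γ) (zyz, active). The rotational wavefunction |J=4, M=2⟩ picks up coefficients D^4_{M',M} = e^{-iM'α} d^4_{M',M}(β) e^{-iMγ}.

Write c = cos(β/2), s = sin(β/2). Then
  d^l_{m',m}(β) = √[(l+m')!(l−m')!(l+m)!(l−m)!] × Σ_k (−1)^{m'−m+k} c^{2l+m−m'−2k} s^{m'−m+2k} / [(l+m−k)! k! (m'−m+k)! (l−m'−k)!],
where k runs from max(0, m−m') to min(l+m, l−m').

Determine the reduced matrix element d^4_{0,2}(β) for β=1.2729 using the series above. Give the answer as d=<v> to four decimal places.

d=-0.1434

d^4_{0,2}(β=1.2729) via the finite sum:
With c≡cos(β/2)=0.804211 and s≡sin(β/2)=0.594344, N=[24·24·720·2]^{1/2}=910.735966
Admissible k: 2..4 (factorial args all ≥0)
  k=2: (−1)^0·910.7360/(96)·0.8042^6·0.5943^2 = +0.906602
  k=3: (−1)^1·910.7360/(36)·0.8042^4·0.5943^4 = -1.320449
  k=4: (−1)^2·910.7360/(96)·0.8042^2·0.5943^6 = +0.270451
d^4_{0,2}(1.2729) = +0.906602 -1.320449 +0.270451 = -0.143396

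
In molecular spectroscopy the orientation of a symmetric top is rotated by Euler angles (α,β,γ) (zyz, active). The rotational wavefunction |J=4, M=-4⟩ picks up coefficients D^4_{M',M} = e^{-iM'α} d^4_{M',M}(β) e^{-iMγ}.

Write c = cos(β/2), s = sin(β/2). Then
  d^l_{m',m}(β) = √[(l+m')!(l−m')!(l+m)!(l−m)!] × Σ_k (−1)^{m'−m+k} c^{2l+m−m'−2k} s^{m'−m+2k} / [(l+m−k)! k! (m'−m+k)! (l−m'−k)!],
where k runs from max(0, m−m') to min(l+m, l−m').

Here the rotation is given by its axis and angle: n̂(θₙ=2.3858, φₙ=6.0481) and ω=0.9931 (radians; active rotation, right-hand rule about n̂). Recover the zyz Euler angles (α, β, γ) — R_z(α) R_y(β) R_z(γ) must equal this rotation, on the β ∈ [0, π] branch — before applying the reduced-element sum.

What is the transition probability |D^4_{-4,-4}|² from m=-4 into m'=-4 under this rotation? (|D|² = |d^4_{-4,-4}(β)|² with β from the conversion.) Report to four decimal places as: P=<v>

Axis–angle → zyz. n̂ = (sinθₙcosφₙ, sinθₙsinφₙ, cosθₙ) = (+0.667001, -0.159756, -0.727728), ω = 0.9931.
R = I cosω + sinω [n̂]ₓ + (1−cosω) n̂n̂ᵀ gives
  R = [+0.748033, +0.561268, -0.354154; -0.658001, +0.557680, -0.505991; -0.086492, +0.611532, +0.786478]
β = atan2(√(R₁₃²+R₂₃²), R₃₃) = 0.665711; α = atan2(R₂₃, R₁₃) mod 2π = 4.101716; γ = atan2(R₃₂, −R₃₁) mod 2π = 1.430294
First d^4_{-4,-4}(β=0.6657), then the phase factors e^{-i(-4)α} and e^{-i(-4)γ}:
c=cos(0.665711/2)=0.945113, s=sin(0.665711/2)=0.326743; N=√[1·40320·1·40320]=40320.000000
k: max(0,(-4)−(-4))=0 … min(4+(-4),4−(-4))=0
  k=0: (−1)^0·40320.0000/(40320)·0.9451^8·0.3267^0 = +0.636606
d^4_{-4,-4}(0.6657) = +0.636606
|D^4_{-4,-4}|² = |d^4_{-4,-4}(β)|² = (+0.636606)² = 0.405267 (the z-rotation phases have unit modulus)

P=0.4053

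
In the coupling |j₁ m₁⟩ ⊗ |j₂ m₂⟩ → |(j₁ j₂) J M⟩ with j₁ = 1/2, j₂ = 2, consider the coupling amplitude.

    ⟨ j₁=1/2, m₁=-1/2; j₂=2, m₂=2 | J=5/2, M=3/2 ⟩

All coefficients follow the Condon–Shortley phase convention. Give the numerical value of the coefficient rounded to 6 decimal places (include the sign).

+√(1/5) ≈ +0.447214

√[6·0!1!4!/6! · 0!1!4!0!4!1!] = √(576/5)
  +(−1)^0/∏(0,0,1,4,0,0)! = 1/24  (running 1/24)
⟨..|..⟩ = √(576/5)·(1/24) = +0.447214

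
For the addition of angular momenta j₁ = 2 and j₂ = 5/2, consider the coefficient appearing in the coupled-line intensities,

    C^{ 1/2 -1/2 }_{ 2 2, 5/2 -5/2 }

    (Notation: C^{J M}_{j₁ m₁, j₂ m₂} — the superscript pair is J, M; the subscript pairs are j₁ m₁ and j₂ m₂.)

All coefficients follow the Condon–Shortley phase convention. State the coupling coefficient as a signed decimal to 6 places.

triangle: 4!·0!·1!/6! = 24/720
(j±m)!: 4!·0!·0!·5!·0!·1! = 2880
prefactor² = (2J+1)·Δ·N² = 192
  k=0: +1/(0!·4!·0!·0!·0!·1!) = 1/24
Σ = 1/24  ⇒  CG² = 192·(1/24)² = 1/3
CG = +√(1/3) = +0.577350

+√(1/3) = +0.577350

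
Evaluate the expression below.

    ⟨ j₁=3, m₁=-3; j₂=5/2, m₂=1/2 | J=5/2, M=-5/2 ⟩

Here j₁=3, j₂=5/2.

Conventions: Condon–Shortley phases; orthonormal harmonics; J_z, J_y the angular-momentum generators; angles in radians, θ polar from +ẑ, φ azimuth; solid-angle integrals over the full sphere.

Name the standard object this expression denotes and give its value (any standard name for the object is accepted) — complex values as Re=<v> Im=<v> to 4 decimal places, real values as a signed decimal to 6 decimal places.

This is a Clebsch–Gordan (vector-coupling) coefficient.
triangle: 3!*3!*2!/9! = 72/362880
(j±m)!: 0!*6!*3!*2!*0!*5! = 1036800
prefactor² = (2J+1)*Δ*N² = 8640/7
  k=3: −1/(3!*0!*3!*0!*0!*2!) = -1/72
Σ = -1/72  ⇒  CG² = 8640/7*(-1/72)² = 5/21
CG = −√(5/21) = -0.487950

Clebsch–Gordan coefficient, −√(5/21) ≈ -0.487950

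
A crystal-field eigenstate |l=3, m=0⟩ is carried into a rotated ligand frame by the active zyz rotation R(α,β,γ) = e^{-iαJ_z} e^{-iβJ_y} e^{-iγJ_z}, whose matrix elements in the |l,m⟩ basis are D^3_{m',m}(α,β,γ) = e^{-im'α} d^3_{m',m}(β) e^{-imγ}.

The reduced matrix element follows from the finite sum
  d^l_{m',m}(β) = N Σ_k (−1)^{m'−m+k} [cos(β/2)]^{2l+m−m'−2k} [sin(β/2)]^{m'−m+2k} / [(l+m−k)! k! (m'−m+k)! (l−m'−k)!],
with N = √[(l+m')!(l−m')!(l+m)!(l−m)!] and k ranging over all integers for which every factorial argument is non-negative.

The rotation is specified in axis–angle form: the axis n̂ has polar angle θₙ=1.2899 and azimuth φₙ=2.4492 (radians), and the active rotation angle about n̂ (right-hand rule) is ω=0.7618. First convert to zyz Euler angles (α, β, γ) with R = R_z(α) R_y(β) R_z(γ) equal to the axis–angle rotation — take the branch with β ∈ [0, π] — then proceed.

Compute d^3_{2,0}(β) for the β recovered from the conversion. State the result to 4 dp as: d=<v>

Axis–angle → zyz. n̂ = (sinθₙcosφₙ, sinθₙsinφₙ, cosθₙ) = (-0.739553, +0.613361, +0.277217), ω = 0.7618.
R = I cosω + sinω [n̂]ₓ + (1−cosω) n̂n̂ᵀ gives
  R = [+0.874772, -0.316723, +0.366689; +0.065961, +0.827582, +0.557457; -0.480025, -0.463460, +0.744836]
β = atan2(√(R₁₃²+R₂₃²), R₃₃) = 0.730507; α = atan2(R₂₃, R₁₃) mod 2π = 0.988964; γ = atan2(R₃₂, −R₃₁) mod 2π = 5.515342
d^3_{2,0}(β=0.7305) via the finite sum:
Half-angle: c=0.934033, s=0.357186. N=√(120·1·6·6)=65.726707
Admissible k: 0..1 (factorial args all ≥0)
  k=0: (−1)^2·65.7267/(12)·0.9340^4·0.3572^2 = +0.531862
  k=1: (−1)^3·65.7267/(12)·0.9340^2·0.3572^4 = -0.077779
d^3_{2,0}(0.7305) = +0.531862 -0.077779 = +0.454083

d=0.4541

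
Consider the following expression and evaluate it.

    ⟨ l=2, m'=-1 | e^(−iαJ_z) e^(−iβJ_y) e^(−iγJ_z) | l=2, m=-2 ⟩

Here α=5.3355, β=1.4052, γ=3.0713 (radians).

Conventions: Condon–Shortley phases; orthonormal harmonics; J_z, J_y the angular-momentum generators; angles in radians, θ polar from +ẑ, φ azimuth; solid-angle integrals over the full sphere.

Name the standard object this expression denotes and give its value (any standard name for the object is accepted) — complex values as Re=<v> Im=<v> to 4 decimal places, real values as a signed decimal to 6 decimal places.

Wigner D-matrix element, Re=-0.2666 Im=0.5089

This is a Wigner D-matrix element — the rotation-matrix element ⟨l m'| R(α,β,γ) |l m⟩ in the angular-momentum basis.
D^2_{-1,-2}(5.3355,1.4052,3.0713) = e^{-i·-1·5.3355}·d^2_{-1,-2}(1.4052)·e^{-i·-2·3.0713}. Compute d first:
With c≡cos(β/2)=0.763165 and s≡sin(β/2)=0.646204, N=[1·6·1·24]^{1/2}=12.000000
The bounds max(0,m−m')=0 and min(l+m,l−m')=0 give 1 term
  k=0: (−1)^1·12.0000/(6)·0.7632^3·0.6462^1 = -0.574453
d^2_{-1,-2}(1.4052) = -0.574453
D = (+0.583564-0.812067i)·(-0.574453)·(+0.990134-0.140123i) = -0.266556+0.508865i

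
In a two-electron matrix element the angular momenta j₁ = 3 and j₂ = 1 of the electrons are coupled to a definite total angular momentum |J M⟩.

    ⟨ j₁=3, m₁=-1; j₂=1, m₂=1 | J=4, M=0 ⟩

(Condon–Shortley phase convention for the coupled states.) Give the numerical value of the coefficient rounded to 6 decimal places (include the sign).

j₁+j₂−J=0  J+j₁−j₂=6  J−j₁+j₂=2  j₁+j₂+J+1=9
(j₁±m₁, j₂±m₂, J±M) = (2,4,2,0,4,4)
P² = 13824/7
sum k=0..0:
  [0] +1/96 = 1/96
S = 1/96
C² = P²·S² = 3/14 ; C = +0.462910

+√(3/14) ≈ +0.462910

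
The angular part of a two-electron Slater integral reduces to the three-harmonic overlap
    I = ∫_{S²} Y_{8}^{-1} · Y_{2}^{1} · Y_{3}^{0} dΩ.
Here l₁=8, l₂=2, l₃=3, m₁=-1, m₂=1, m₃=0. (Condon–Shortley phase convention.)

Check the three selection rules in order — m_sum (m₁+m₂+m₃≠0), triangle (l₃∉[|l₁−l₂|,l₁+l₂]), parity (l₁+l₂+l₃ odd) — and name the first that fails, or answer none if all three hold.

m₁+m₂+m₃ = -1 + 1 + 0 = 0  ✓
triangle: need |l₁−l₂| ≤ l₃ ≤ l₁+l₂ = [6,10]; l₃=3 is outside  ✗
parity: l₁+l₂+l₃ = 13 is odd

triangle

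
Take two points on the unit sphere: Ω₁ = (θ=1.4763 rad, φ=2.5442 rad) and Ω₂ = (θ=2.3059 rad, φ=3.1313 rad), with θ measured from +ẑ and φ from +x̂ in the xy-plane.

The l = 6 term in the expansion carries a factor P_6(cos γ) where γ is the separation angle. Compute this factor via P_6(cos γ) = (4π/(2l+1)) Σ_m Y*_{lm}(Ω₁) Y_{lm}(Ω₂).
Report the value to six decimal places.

0.268433

Addition theorem: P_6(cos γ) = (4π/13) Σ_m Y*_{lm}(Ω₁) Y_{lm}(Ω₂), m = −6…6:
  m=-6: (-0.424946, 0.201493) × (0.080312, 0.004966) = (-0.035129, 0.014072)  (running Σ = (-0.035129, 0.014072))
  m=-5: (0.152567, 0.023781) × (0.251689, 0.012964) = (0.038091, 0.007963)  (running Σ = (0.002962, 0.022035))
  m=-4: (0.230877, 0.215957) × (0.426024, 0.017550) = (0.094569, 0.096055)  (running Σ = (0.097531, 0.118090))
  m=-3: (-0.038644, -0.171696) × (0.347098, 0.010721) = (-0.011572, -0.060010)  (running Σ = (0.085959, 0.058080))
  m=-2: (0.099849, -0.252914) × (-0.075240, -0.001549) = (-0.007904, 0.018875)  (running Σ = (0.078054, 0.076955))
  m=-1: (-0.151520, 0.103081) × (-0.372457, -0.003834) = (0.056830, -0.037813)  (running Σ = (0.134884, 0.039142))
  m=0: (-0.259997, -0.000000) × (-0.030489, 0.000000) = (0.007927, 0.000000)  (running Σ = (0.142811, 0.039142))
  m=1: (0.151520, 0.103081) × (0.372457, -0.003834) = (0.056830, 0.037813)  (running Σ = (0.199641, 0.076955))
  m=2: (0.099849, 0.252914) × (-0.075240, 0.001549) = (-0.007904, -0.018875)  (running Σ = (0.191737, 0.058080))
  m=3: (0.038644, -0.171696) × (-0.347098, 0.010721) = (-0.011572, 0.060010)  (running Σ = (0.180164, 0.118090))
  m=4: (0.230877, -0.215957) × (0.426024, -0.017550) = (0.094569, -0.096055)  (running Σ = (0.274733, 0.022035))
  m=5: (-0.152567, 0.023781) × (-0.251689, 0.012964) = (0.038091, -0.007963)  (running Σ = (0.312824, 0.014072))
  m=6: (-0.424946, -0.201493) × (0.080312, -0.004966) = (-0.035129, -0.014072)  (running Σ = (0.277695, 0.000000))
Accumulated sum (0.277695, 0.000000); after 4π/(2l+1) scaling, (0.268433, 0.000000) ⇒ P_6 = 0.268433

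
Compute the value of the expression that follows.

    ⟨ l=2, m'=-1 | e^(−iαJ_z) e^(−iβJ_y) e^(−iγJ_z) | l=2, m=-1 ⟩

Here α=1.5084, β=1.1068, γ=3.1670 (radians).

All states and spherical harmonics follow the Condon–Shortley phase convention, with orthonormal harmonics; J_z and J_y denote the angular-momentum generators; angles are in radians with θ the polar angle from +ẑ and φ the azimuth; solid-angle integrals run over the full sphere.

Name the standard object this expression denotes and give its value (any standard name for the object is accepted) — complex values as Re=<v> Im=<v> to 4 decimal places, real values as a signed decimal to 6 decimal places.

This is a Wigner D-matrix element — the rotation-matrix element ⟨l m'| R(α,β,γ) |l m⟩ in the angular-momentum basis.
Split into d^2_{-1,-1}(β=1.1068) × two z-phases.
c=cos(1.106800/2)=0.850742, s=sin(1.106800/2)=0.525583; N=√[1·6·1·6]=6.000000
Admissible k: 0..1 (factorial args all ≥0)
  k=0: (−1)^0·6.0000/(6)·0.8507^4·0.5256^0 = +0.523832
  k=1: (−1)^1·6.0000/(2)·0.8507^2·0.5256^2 = -0.599791
d^2_{-1,-1}(1.1068) = +0.523832 -0.599791 = -0.075958
Attach z-rotation phases: D = e^{-i(-1)(1.5084)}·(-0.075958)·e^{-i(-1)(3.1670)} = +0.002809+0.075906i

Wigner D-matrix element, Re=0.0028 Im=0.0759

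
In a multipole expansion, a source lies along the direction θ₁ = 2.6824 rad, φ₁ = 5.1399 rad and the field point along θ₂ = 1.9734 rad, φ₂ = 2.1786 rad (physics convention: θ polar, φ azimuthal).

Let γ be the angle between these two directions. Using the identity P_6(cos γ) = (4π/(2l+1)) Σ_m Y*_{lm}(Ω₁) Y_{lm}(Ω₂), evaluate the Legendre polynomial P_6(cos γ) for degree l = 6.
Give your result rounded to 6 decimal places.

-0.296249

Summing Y*_{l m}(θ₁,φ₁)·Y_{l m}(θ₂,φ₂) over m ∈ [−6, 6]; prefactor 4π/(2·6+1) = 0.966644:
  m=-6: (+0.003070-0.001996i) × (+0.256397-0.141817i) = +0.000504-0.000947i  (running Σ = +0.000504-0.000947i)
  m=-5: (-0.021647-0.013776i) × (+0.044260-0.429981i) = -0.006882+0.008698i  (running Σ = -0.006378+0.007751i)
  m=-4: (-0.014981+0.106890i) × (-0.133478-0.114816i) = +0.014272-0.012547i  (running Σ = +0.007895-0.004797i)
  m=-3: (+0.284619-0.084396i) × (+0.252371-0.065144i) = +0.066332-0.039840i  (running Σ = +0.074227-0.044637i)
  m=-2: (-0.329333-0.378710i) × (+0.094497-0.254763i) = -0.127602+0.048115i  (running Σ = -0.053376+0.003478i)
  m=-1: (-0.149396+0.327901i) × (+0.099412+0.142905i) = -0.061710+0.011248i  (running Σ = -0.115086+0.014726i)
  m=0: (-0.264882-0.000000i) × (+0.288054+0.000000i) = -0.076300-0.000000i  (running Σ = -0.191386+0.014726i)
  m=1: (+0.149396+0.327901i) × (-0.099412+0.142905i) = -0.061710-0.011248i  (running Σ = -0.253097+0.003478i)
  m=2: (-0.329333+0.378710i) × (+0.094497+0.254763i) = -0.127602-0.048115i  (running Σ = -0.380699-0.044637i)
  m=3: (-0.284619-0.084396i) × (-0.252371-0.065144i) = +0.066332+0.039840i  (running Σ = -0.314367-0.004797i)
  m=4: (-0.014981-0.106890i) × (-0.133478+0.114816i) = +0.014272+0.012547i  (running Σ = -0.300095+0.007751i)
  m=5: (+0.021647-0.013776i) × (-0.044260-0.429981i) = -0.006882-0.008698i  (running Σ = -0.306976-0.000947i)
  m=6: (+0.003070+0.001996i) × (+0.256397+0.141817i) = +0.000504+0.000947i  (running Σ = -0.306472+0.000000i)
Σ over m = -0.306472+0.000000i; ×(4π/13) → -0.296249+0.000000i. Real part: -0.296249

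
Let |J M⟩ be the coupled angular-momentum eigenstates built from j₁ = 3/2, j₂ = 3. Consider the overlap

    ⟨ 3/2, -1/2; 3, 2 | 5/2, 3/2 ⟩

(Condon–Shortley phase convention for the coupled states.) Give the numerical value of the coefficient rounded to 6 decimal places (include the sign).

j₁+j₂−J=2  J+j₁−j₂=1  J−j₁+j₂=4  j₁+j₂+J+1=8
(j₁±m₁, j₂±m₂, J±M) = (1,2,5,1,4,1)
P² = 288/7
sum k=1..2:
  [1] −1/24 = -1/24
  [2] +1/12 = 1/12
S = 1/24
C² = P²·S² = 1/14 ; C = +0.267261

+0.267261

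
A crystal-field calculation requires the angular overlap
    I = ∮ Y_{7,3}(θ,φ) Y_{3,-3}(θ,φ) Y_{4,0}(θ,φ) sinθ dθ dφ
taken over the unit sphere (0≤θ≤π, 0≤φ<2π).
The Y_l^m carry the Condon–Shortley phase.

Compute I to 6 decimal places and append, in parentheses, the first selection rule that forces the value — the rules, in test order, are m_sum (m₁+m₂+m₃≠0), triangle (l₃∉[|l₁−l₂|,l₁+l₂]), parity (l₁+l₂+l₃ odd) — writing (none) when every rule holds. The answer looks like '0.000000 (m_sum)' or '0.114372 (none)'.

-0.097643 (none)

m-sum 0 ✓  L=14 even ✓  4≤4≤10 ✓
Π(2lᵢ+1) = 15×7×9 = 945
triangle coeff Δ(7,3,4) = 1/45045
Σ_t [3,3]: t=3:−1/20736 = -1/20736
(3j)²=35/1287 [(7 3 4; 0 0 0)], sign=-1
Σ_t [0,0]: t=0:+1/414720 = 1/414720
(3j)²=2/429 [(7 3 4; 3 -3 0)], sign=+1
⇒ 4πI² = 2450/20449
I = (-1)√(2450/20449/(4π)) = -0.09764322
No selection rule forces the value: the integral is nonzero (none).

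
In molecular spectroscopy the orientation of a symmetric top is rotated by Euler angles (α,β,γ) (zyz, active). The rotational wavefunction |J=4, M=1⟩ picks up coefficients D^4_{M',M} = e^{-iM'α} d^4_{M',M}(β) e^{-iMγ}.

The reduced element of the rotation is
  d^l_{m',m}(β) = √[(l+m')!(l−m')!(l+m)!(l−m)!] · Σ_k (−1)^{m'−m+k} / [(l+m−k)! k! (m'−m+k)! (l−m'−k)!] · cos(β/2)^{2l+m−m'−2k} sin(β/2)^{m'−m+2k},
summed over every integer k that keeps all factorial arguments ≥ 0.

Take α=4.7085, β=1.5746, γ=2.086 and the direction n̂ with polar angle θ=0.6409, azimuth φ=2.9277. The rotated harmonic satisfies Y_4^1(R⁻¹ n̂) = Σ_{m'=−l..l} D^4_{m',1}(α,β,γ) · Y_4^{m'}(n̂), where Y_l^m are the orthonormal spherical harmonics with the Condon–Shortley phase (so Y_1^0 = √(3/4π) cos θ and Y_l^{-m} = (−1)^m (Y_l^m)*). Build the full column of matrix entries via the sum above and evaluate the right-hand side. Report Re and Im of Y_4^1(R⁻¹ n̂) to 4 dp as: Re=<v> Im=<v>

Re=0.0199 Im=-0.1718

Need the full column D^4_{m',1} for m'=−4..4 at α=4.7085, β=1.5746, γ=2.0860.
cos(β/2)=0.705761, sin(β/2)=0.708450
d^4_{-4,1}: single k=5 term ⇒ +0.469476;  D = -0.237643-0.404887i
d^4_{-3,1}: k∈[4..5] ⇒ +0.826773 -0.499852 = +0.326921;  D = +0.282586-0.164386i
d^4_{-2,1}: k∈[3..5] ⇒ +0.880502 -1.330839 +0.268200 = -0.182137;  D = -0.090971-0.157791i
d^4_{-1,1}: k∈[2..5] ⇒ +0.620245 -1.874946 +0.944632 -0.063456 = -0.373525;  D = +0.324320-0.185303i
d^4_{0,1}: k∈[1..4] ⇒ +0.276329 -1.670636 +1.683393 -0.282708 = +0.006379;  D = -0.003143-0.005551i
d^4_{1,1}: k∈[0..3] ⇒ +0.061554 -0.930368 +1.874946 -0.629755 = +0.376377;  D = +0.328240-0.184171i
d^4_{2,1}: k∈[0..2] ⇒ -0.262149 +1.320754 -0.887226 = +0.171378;  D = +0.083278+0.149785i
d^4_{3,1}: k∈[0..1] ⇒ +0.492305 -0.826773 = -0.334469;  D = +0.292955-0.161390i
d^4_{4,1}: single k=0 term ⇒ -0.465918;  D = +0.223229+0.408960i
Y_4^{m'}(θ=0.6409,φ=2.9277) and Σ D·Y over m':
  (-0.2376-0.4049i)·(+0.0371+0.0427i)  (+0.2826-0.1644i)·(-0.1718-0.1284i)  (-0.0910-0.1578i)·(+0.3806+0.1735i)  (+0.3243-0.1853i)·(-0.3318-0.0721i)  (-0.0031-0.0056i)·(-0.1933+0.0000i)  (+0.3282-0.1842i)·(+0.3318-0.0721i)  (+0.0833+0.1498i)·(+0.3806-0.1735i)  (+0.2930-0.1614i)·(+0.1718-0.1284i)  (+0.2232+0.4090i)·(+0.0371-0.0427i)
Y_4^1(R⁻¹ n̂) = +0.019904-0.171757i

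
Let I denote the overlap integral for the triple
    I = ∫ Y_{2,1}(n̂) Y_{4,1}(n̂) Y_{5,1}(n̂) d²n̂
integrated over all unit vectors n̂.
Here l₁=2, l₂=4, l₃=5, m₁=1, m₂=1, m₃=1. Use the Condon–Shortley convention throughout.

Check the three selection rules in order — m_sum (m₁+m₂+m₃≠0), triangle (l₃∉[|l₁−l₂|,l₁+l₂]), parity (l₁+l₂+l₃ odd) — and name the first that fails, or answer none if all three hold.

m₁+m₂+m₃ = 1 + 1 + 1 = 3  ✗
triangle: |2−4|=2 ≤ l₃=5 ≤ 2+4=6
parity: l₁+l₂+l₃ = 11 is odd

m_sum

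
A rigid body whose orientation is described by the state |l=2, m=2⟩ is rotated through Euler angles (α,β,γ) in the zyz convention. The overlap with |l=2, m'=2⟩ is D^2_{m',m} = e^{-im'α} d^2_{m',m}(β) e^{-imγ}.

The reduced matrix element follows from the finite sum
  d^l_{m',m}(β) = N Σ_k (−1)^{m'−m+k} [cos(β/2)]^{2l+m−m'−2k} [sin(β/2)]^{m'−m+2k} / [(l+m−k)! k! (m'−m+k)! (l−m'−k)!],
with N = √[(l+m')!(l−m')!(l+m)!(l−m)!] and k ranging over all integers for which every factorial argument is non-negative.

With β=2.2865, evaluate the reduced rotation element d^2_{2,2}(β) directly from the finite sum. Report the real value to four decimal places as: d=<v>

d=0.0296

d^2_{2,2}(β=2.2865) via the finite sum:
Half-angle: c=0.414639, s=0.909986. N=√(24·1·24·1)=24.000000
k∈{0} keeps every argument non-negative
  k=0: (−1)^0·24.0000/(24)·0.4146^4·0.9100^0 = +0.029558
d^2_{2,2}(2.2865) = +0.029558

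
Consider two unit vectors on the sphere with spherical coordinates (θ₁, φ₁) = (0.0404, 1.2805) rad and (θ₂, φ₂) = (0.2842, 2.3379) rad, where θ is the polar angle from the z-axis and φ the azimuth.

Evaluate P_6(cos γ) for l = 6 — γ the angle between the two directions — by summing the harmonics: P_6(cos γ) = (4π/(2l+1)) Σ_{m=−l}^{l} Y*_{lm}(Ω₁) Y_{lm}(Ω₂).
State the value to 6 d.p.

0.380102

Expand P_6 via completeness: Σ_{m} conj(Y_{6,m}) at Ω₁ times Y_{6,m} at Ω₂ —
  m=-6: Y*=+0.000000+0.000000i  Y=+0.000026-0.000233i  product +0.000000-0.000000i
  m=-5: Y*=+0.000000+0.000000i  Y=+0.001780+0.002140i  product +0.000000+0.000000i
  m=-4: Y*=+0.000004-0.000009i  Y=-0.020091-0.001473i  product -0.000000+0.000000i
  m=-3: Y*=-0.000262-0.000220i  Y=+0.073251-0.065621i  product -0.000034+0.000001i
  m=-2: Y*=-0.007073+0.004640i  Y=-0.011643+0.318072i  product -0.001394-0.002304i
  m=-1: Y*=+0.037792+0.126506i  Y=-0.413542-0.428957i  product +0.038637-0.068527i
  m=+0: Y*=+0.999750-0.000000i  Y=+0.318878+0.000000i  product +0.318798+0.000000i
  m=+1: Y*=-0.037792+0.126506i  Y=+0.413542-0.428957i  product +0.038637+0.068527i
  m=+2: Y*=-0.007073-0.004640i  Y=-0.011643-0.318072i  product -0.001394+0.002304i
  m=+3: Y*=+0.000262-0.000220i  Y=-0.073251-0.065621i  product -0.000034-0.000001i
  m=+4: Y*=+0.000004+0.000009i  Y=-0.020091+0.001473i  product -0.000000-0.000000i
  m=+5: Y*=-0.000000+0.000000i  Y=-0.001780+0.002140i  product +0.000000-0.000000i
  m=+6: Y*=+0.000000-0.000000i  Y=+0.000026+0.000233i  product +0.000000+0.000000i
Accumulated sum +0.393218+0.000000i; after 4π/(2l+1) scaling, +0.380102+0.000000i ⇒ P_6 = 0.380102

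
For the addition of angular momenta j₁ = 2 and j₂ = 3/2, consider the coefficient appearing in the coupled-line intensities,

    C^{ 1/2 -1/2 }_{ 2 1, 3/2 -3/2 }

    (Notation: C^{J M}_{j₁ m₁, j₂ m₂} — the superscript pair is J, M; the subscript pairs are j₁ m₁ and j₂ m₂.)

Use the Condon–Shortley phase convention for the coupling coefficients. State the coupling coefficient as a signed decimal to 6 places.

triangle: 3!×1!×0!/5! = 6/120
(j±m)!: 3!×1!×0!×3!×0!×1! = 36
prefactor² = (2J+1)×Δ×N² = 18/5
  k=0: +1/(0!×3!×1!×0!×0!×0!) = 1/6
Σ = 1/6  ⇒  CG² = 18/5×(1/6)² = 1/10
CG = +√(1/10) = +0.316228

+√(1/10) ≈ +0.316228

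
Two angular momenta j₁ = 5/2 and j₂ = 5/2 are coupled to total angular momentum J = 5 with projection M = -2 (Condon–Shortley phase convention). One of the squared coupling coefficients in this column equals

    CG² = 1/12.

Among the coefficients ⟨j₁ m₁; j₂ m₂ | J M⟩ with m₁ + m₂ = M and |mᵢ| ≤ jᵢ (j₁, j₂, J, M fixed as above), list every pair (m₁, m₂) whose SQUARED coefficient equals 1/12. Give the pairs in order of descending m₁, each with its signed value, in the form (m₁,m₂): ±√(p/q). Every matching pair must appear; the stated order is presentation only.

Admissible pairs with m₁+m₂ = M = -2: (-5/2,1/2), (-3/2,-1/2), (-1/2,-3/2), (1/2,-5/2)
  (m₁,m₂)=(1/2,-5/2): CG² = 1/12, CG = +√(1/12)   ← matches the target
  (m₁,m₂)=(-1/2,-3/2): CG² = 5/12, CG = +√(5/12)
  (m₁,m₂)=(-3/2,-1/2): CG² = 5/12, CG = +√(5/12)
  (m₁,m₂)=(-5/2,1/2): CG² = 1/12, CG = +√(1/12)   ← matches the target
Pairs with CG² = 1/12: (1/2,-5/2): +√(1/12); (-5/2,1/2): +√(1/12)

(1/2,-5/2): +√(1/12); (-5/2,1/2): +√(1/12)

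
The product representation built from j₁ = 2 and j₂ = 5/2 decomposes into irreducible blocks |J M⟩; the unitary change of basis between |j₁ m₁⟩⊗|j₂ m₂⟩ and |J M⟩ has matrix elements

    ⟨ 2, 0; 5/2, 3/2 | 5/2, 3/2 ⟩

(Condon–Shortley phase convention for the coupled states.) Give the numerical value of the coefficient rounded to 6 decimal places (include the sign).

−√(1/70) ≈ -0.119523

triangle: 2!*2!*3!/8! = 24/40320
(j±m)!: 2!*2!*4!*1!*4!*1! = 2304
prefactor² = (2J+1)*Δ*N² = 288/35
  k=1: −1/(1!*1!*1!*3!*1!*0!) = -1/6
  k=2: +1/(2!*0!*0!*2!*2!*1!) = 1/8
Σ = -1/24  ⇒  CG² = 288/35*(-1/24)² = 1/70
CG = −√(1/70) = -0.119523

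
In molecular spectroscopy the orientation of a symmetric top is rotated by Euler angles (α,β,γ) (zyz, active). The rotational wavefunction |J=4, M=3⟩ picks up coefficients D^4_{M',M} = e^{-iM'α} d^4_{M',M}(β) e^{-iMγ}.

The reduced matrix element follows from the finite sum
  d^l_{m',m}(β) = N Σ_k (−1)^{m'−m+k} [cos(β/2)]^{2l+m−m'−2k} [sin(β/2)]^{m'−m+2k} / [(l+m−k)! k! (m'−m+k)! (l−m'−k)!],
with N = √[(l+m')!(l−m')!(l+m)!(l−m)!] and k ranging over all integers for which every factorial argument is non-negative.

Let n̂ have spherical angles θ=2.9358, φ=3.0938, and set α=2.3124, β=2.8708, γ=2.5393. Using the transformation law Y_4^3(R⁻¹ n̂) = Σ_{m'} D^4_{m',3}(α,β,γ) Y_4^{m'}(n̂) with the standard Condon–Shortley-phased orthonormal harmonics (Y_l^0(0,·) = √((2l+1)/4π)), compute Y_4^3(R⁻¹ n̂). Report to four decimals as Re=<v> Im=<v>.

Re=-0.0025 Im=-0.0079

Need the full column D^4_{m',3} for m'=−4..4 at α=2.3124, β=2.8708, γ=2.5393.
cos(β/2)=0.134983, sin(β/2)=0.990848
d^4_{-4,3}: single k=7 term ⇒ +0.357992;  D = -0.021790+0.357328i
d^4_{-3,3}: k∈[6..7] ⇒ +0.120698 -0.929086 = -0.808389;  D = -0.628225+0.508749i
d^4_{-2,3}: k∈[5..6] ⇒ +0.026367 -0.473579 = -0.447212;  D = +0.442290+0.066164i
d^4_{-1,3}: k∈[4..5] ⇒ +0.004233 -0.136858 = -0.132625;  D = -0.074130-0.109973i
d^4_{0,3}: k∈[3..4] ⇒ +0.000516 -0.027793 = -0.027277;  D = -0.006380+0.026521i
d^4_{1,3}: k∈[2..3] ⇒ +0.000047 -0.004233 = -0.004186;  D = +0.003662-0.002027i
d^4_{2,3}: k∈[1..2] ⇒ +0.000003 -0.000489 = -0.000486;  D = -0.000461-0.000155i
d^4_{3,3}: k∈[0..1] ⇒ +0.000000 -0.000042 = -0.000041;  D = +0.000017+0.000038i
d^4_{4,3}: single k=0 term ⇒ -0.000002;  D = +0.000001-0.000002i
Y_4^{m'}(θ=2.9358,φ=3.0938) and Σ D·Y over m':
  (-0.0218+0.3573i)·(+0.0008+0.0001i)  (-0.6282+0.5087i)·(+0.0103+0.0015i)  (+0.4423+0.0662i)·(+0.0794+0.0076i)  (-0.0741-0.1100i)·(+0.3505+0.0168i)  (-0.0064+0.0265i)·(+0.6761+0.0000i)  (+0.0037-0.0020i)·(-0.3505+0.0168i)  (-0.0005-0.0002i)·(+0.0794-0.0076i)  (+0.0000+0.0000i)·(-0.0103+0.0015i)  (+0.0000-0.0000i)·(+0.0008-0.0001i)
Y_4^3(R⁻¹ n̂) = -0.002469-0.007883i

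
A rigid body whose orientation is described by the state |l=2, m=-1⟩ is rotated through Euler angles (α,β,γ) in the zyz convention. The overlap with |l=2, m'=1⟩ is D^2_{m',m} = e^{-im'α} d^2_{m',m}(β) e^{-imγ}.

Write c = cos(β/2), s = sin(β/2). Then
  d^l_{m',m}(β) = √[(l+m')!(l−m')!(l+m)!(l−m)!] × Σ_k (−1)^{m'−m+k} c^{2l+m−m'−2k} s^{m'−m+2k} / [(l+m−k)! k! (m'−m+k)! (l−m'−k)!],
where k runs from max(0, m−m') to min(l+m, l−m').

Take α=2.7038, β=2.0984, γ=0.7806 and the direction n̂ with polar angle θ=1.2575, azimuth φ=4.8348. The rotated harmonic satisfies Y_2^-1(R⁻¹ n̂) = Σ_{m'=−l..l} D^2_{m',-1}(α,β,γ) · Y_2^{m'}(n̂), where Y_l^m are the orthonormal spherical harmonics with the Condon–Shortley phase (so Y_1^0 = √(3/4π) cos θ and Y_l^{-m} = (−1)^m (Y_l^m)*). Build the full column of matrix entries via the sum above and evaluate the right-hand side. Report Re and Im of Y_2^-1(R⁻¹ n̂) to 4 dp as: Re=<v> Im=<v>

Need the full column D^2_{m',-1} for m'=−2..2 at α=2.7038, β=2.0984, γ=0.7806.
cos(β/2)=0.498265, sin(β/2)=0.867025
d^2_{-2,-1}: single k=1 term ⇒ +0.214507;  D = +0.213540-0.020344i
d^2_{-1,-1}: k∈[0..1] ⇒ +0.061637 -0.559893 = -0.498256;  D = +0.469265+0.167480i
d^2_{0,-1}: k∈[0..1] ⇒ -0.262717 +0.795482 = +0.532766;  D = +0.378525+0.374910i
d^2_{1,-1}: k∈[0..1] ⇒ +0.559893 -0.565101 = -0.005208;  D = +0.001798+0.004888i
d^2_{2,-1}: single k=0 term ⇒ -0.649509;  D = +0.055394-0.647142i
Y_2^{m'}(θ=1.2575,φ=4.8348) and Σ D·Y over m':
  (+0.2135-0.0203i)·(-0.3392+0.0847i)  (+0.4693+0.1675i)·(+0.0277+0.2248i)  (+0.3785+0.3749i)·(-0.2255+0.0000i)  (+0.0018+0.0049i)·(-0.0277+0.2248i)  (+0.0554-0.6471i)·(-0.3392-0.0847i)
Y_2^-1(R⁻¹ n̂) = -0.255508+0.265633i

Re=-0.2555 Im=0.2656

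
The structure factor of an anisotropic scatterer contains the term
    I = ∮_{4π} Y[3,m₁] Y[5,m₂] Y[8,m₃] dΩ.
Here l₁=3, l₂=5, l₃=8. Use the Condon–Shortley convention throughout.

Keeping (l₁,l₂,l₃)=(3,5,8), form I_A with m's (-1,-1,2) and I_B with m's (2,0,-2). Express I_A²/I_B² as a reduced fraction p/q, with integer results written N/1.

Shared (l₁,l₂,l₃)=(3,5,8): N and (l;000)² cancel in I_A²/I_B².
A: Δ = 0!·6!·10!/17! = 1/136136; Racah Σ t=0..0: t=0:+1/829440 = 1/829440; ⇒ 3j(3 5 8; -1 -1 2)² = 225/9724, sgn +1
B: Δ = 0!·6!·10!/17! = 1/136136; Racah Σ t=0..0: t=0:+1/1728000 = 1/1728000; ⇒ 3j(3 5 8; 2 0 -2)² = 27/2431, sgn +1
I_A²/I_B² = (225/9724)/(27/2431) = 25/12

25/12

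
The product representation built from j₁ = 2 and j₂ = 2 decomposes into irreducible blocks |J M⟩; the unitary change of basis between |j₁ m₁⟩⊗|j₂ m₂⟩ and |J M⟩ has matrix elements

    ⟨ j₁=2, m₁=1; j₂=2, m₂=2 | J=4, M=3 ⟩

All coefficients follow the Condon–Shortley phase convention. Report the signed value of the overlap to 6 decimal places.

+√(1/2) = +0.707107

√[9·0!4!4!/9! · 3!1!4!0!7!1!] = √(10368)
  +(−1)^0/∏(0,0,1,4,3,0)! = 1/144  (running 1/144)
⟨..|..⟩ = √(10368)·(1/144) = +0.707107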